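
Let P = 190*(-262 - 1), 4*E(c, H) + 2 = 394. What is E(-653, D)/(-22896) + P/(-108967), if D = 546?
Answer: 566717177/1247454216 ≈ 0.45430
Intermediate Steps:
E(c, H) = 98 (E(c, H) = -½ + (¼)*394 = -½ + 197/2 = 98)
P = -49970 (P = 190*(-263) = -49970)
E(-653, D)/(-22896) + P/(-108967) = 98/(-22896) - 49970/(-108967) = 98*(-1/22896) - 49970*(-1/108967) = -49/11448 + 49970/108967 = 566717177/1247454216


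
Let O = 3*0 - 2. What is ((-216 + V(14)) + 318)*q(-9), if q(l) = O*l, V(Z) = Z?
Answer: 2088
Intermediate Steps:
O = -2 (O = 0 - 2 = -2)
q(l) = -2*l
((-216 + V(14)) + 318)*q(-9) = ((-216 + 14) + 318)*(-2*(-9)) = (-202 + 318)*18 = 116*18 = 2088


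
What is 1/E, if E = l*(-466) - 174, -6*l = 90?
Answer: 1/6816 ≈ 0.00014671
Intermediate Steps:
l = -15 (l = -⅙*90 = -15)
E = 6816 (E = -15*(-466) - 174 = 6990 - 174 = 6816)
1/E = 1/6816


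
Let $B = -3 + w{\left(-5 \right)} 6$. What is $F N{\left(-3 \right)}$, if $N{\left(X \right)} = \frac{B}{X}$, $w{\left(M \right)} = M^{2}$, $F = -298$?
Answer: $14602$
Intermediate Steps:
$B = 147$ ($B = -3 + \left(-5\right)^{2} \cdot 6 = -3 + 25 \cdot 6 = -3 + 150 = 147$)
$N{\left(X \right)} = \frac{147}{X}$
$F N{\left(-3 \right)} = - 298 \frac{147}{-3} = - 298 \cdot 147 \left(- \frac{1}{3}\right) = \left(-298\right) \left(-49\right) = 14602$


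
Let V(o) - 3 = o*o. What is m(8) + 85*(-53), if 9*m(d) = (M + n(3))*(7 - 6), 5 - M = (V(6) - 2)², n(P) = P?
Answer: -41906/9 ≈ -4656.2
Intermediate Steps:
V(o) = 3 + o² (V(o) = 3 + o*o = 3 + o²)
M = -1364 (M = 5 - ((3 + 6²) - 2)² = 5 - ((3 + 36) - 2)² = 5 - (39 - 2)² = 5 - 1*37² = 5 - 1*1369 = 5 - 1369 = -1364)
m(d) = -1361/9 (m(d) = ((-1364 + 3)*(7 - 6))/9 = (-1361*1)/9 = (⅑)*(-1361) = -1361/9)
m(8) + 85*(-53) = -1361/9 + 85*(-53) = -1361/9 - 4505 = -41906/9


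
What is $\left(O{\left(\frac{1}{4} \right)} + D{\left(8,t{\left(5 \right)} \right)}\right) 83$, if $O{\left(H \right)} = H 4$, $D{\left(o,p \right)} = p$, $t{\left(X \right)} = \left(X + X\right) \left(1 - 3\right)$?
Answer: $-1577$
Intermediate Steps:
$t{\left(X \right)} = - 4 X$ ($t{\left(X \right)} = 2 X \left(-2\right) = - 4 X$)
$O{\left(H \right)} = 4 H$
$\left(O{\left(\frac{1}{4} \right)} + D{\left(8,t{\left(5 \right)} \right)}\right) 83 = \left(\frac{4}{4} - 20\right) 83 = \left(4 \cdot \frac{1}{4} - 20\right) 83 = \left(1 - 20\right) 83 = \left(-19\right) 83 = -1577$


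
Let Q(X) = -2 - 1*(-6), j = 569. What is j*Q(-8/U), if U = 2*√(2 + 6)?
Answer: 2276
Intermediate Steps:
U = 4*√2 (U = 2*√8 = 2*(2*√2) = 4*√2 ≈ 5.6569)
Q(X) = 4 (Q(X) = -2 + 6 = 4)
j*Q(-8/U) = 569*4 = 2276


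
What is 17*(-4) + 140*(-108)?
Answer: -15188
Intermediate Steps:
17*(-4) + 140*(-108) = -68 - 15120 = -15188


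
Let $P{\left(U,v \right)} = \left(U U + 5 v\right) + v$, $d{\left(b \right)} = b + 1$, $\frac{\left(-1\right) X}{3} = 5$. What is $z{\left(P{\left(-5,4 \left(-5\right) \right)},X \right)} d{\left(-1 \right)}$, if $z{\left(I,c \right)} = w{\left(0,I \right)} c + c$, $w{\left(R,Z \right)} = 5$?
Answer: $0$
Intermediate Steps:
$X = -15$ ($X = \left(-3\right) 5 = -15$)
$d{\left(b \right)} = 1 + b$
$P{\left(U,v \right)} = U^{2} + 6 v$ ($P{\left(U,v \right)} = \left(U^{2} + 5 v\right) + v = U^{2} + 6 v$)
$z{\left(I,c \right)} = 6 c$ ($z{\left(I,c \right)} = 5 c + c = 6 c$)
$z{\left(P{\left(-5,4 \left(-5\right) \right)},X \right)} d{\left(-1 \right)} = 6 \left(-15\right) \left(1 - 1\right) = \left(-90\right) 0 = 0$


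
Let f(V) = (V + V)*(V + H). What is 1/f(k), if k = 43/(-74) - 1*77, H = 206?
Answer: -2738/54556723 ≈ -5.0186e-5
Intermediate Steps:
k = -5741/74 (k = 43*(-1/74) - 77 = -43/74 - 77 = -5741/74 ≈ -77.581)
f(V) = 2*V*(206 + V) (f(V) = (V + V)*(V + 206) = (2*V)*(206 + V) = 2*V*(206 + V))
1/f(k) = 1/(2*(-5741/74)*(206 - 5741/74)) = 1/(2*(-5741/74)*(9503/74)) = 1/(-54556723/2738) = -2738/54556723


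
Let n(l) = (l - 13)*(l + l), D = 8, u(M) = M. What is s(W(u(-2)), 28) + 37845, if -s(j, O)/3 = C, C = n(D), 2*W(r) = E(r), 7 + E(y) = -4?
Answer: 38085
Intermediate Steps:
E(y) = -11 (E(y) = -7 - 4 = -11)
n(l) = 2*l*(-13 + l) (n(l) = (-13 + l)*(2*l) = 2*l*(-13 + l))
W(r) = -11/2 (W(r) = (½)*(-11) = -11/2)
C = -80 (C = 2*8*(-13 + 8) = 2*8*(-5) = -80)
s(j, O) = 240 (s(j, O) = -3*(-80) = 240)
s(W(u(-2)), 28) + 37845 = 240 + 37845 = 38085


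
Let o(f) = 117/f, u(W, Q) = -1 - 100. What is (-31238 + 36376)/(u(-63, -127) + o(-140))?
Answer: -719320/14257 ≈ -50.454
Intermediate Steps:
u(W, Q) = -101
(-31238 + 36376)/(u(-63, -127) + o(-140)) = (-31238 + 36376)/(-101 + 117/(-140)) = 5138/(-101 + 117*(-1/140)) = 5138/(-101 - 117/140) = 5138/(-14257/140) = 5138*(-140/14257) = -719320/14257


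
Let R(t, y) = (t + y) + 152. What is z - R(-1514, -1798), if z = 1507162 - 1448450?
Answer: 61872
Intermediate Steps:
R(t, y) = 152 + t + y
z = 58712
z - R(-1514, -1798) = 58712 - (152 - 1514 - 1798) = 58712 - 1*(-3160) = 58712 + 3160 = 61872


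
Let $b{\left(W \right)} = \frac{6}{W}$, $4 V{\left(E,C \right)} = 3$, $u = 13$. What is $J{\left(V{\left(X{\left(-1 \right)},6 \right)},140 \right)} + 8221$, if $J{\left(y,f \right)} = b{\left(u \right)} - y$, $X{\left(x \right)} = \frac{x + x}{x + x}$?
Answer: $\frac{427477}{52} \approx 8220.7$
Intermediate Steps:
$X{\left(x \right)} = 1$ ($X{\left(x \right)} = \frac{2 x}{2 x} = 2 x \frac{1}{2 x} = 1$)
$V{\left(E,C \right)} = \frac{3}{4}$ ($V{\left(E,C \right)} = \frac{1}{4} \cdot 3 = \frac{3}{4}$)
$J{\left(y,f \right)} = \frac{6}{13} - y$
$J{\left(V{\left(X{\left(-1 \right)},6 \right)},140 \right)} + 8221 = \left(\frac{6}{13} - \frac{3}{4}\right) + 8221 = - \frac{15}{52} + 8221 = \frac{427477}{52}$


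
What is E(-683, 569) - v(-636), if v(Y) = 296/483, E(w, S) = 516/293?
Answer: 162500/141519 ≈ 1.1483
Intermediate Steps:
E(w, S) = 516/293 (E(w, S) = 516*(1/293) = 516/293)
v(Y) = 296/483 (v(Y) = 296*(1/483) = 296/483)
E(-683, 569) - v(-636) = 516/293 - 1*296/483 = 516/293 - 296/483 = 162500/141519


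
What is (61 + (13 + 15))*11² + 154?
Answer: 10923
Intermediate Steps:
(61 + (13 + 15))*11² + 154 = (61 + 28)*121 + 154 = 89*121 + 154 = 10769 + 154 = 10923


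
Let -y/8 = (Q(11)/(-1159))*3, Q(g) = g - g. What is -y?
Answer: 0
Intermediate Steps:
Q(g) = 0
y = 0 (y = -8*0/(-1159)*3 = -8*0*(-1/1159)*3 = -0*3 = -8*0 = 0)
-y = -1*0 = 0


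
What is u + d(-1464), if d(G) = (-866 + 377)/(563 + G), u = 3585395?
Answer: 3230441384/901 ≈ 3.5854e+6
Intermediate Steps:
d(G) = -489/(563 + G)
u + d(-1464) = 3585395 - 489/(563 - 1464) = 3585395 - 489/(-901) = 3585395 - 489*(-1/901) = 3585395 + 489/901 = 3230441384/901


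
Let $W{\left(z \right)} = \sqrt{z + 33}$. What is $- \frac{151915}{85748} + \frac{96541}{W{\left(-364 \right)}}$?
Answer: $- \frac{151915}{85748} - \frac{96541 i \sqrt{331}}{331} \approx -1.7716 - 5306.4 i$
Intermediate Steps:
$W{\left(z \right)} = \sqrt{33 + z}$
$- \frac{151915}{85748} + \frac{96541}{W{\left(-364 \right)}} = - \frac{151915}{85748} + \frac{96541}{\sqrt{33 - 364}} = \left(-151915\right) \frac{1}{85748} + \frac{96541}{\sqrt{-331}} = - \frac{151915}{85748} + \frac{96541}{i \sqrt{331}} = - \frac{151915}{85748} + 96541 \left(- \frac{i \sqrt{331}}{331}\right) = - \frac{151915}{85748} - \frac{96541 i \sqrt{331}}{331}$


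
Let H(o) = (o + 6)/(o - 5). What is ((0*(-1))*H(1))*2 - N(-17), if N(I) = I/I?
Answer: -1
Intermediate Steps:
H(o) = (6 + o)/(-5 + o)
N(I) = 1
((0*(-1))*H(1))*2 - N(-17) = ((0*(-1))*((6 + 1)/(-5 + 1)))*2 - 1*1 = (0*(7/(-4)))*2 - 1 = (0*(-¼*7))*2 - 1 = (0*(-7/4))*2 - 1 = 0*2 - 1 = 0 - 1 = -1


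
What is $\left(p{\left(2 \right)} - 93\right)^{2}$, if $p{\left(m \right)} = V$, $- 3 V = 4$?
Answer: $\frac{80089}{9} \approx 8898.8$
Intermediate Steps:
$V = - \frac{4}{3}$ ($V = \left(- \frac{1}{3}\right) 4 = - \frac{4}{3} \approx -1.3333$)
$p{\left(m \right)} = - \frac{4}{3}$
$\left(p{\left(2 \right)} - 93\right)^{2} = \left(- \frac{4}{3} - 93\right)^{2} = \left(- \frac{283}{3}\right)^{2} = \frac{80089}{9}$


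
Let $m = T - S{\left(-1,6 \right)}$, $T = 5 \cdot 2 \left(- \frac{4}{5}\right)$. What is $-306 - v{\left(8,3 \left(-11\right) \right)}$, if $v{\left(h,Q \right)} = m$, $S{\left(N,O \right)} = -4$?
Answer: $-302$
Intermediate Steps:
$T = -8$ ($T = 10 \left(\left(-4\right) \frac{1}{5}\right) = 10 \left(- \frac{4}{5}\right) = -8$)
$m = -4$ ($m = -8 - -4 = -8 + 4 = -4$)
$v{\left(h,Q \right)} = -4$
$-306 - v{\left(8,3 \left(-11\right) \right)} = -306 - -4 = -306 + 4 = -302$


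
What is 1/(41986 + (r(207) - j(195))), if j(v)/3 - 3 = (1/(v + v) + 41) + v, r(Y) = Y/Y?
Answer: 130/5365099 ≈ 2.4231e-5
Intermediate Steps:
r(Y) = 1
j(v) = 132 + 3*v + 3/(2*v) (j(v) = 9 + 3*((1/(v + v) + 41) + v) = 9 + 3*((1/(2*v) + 41) + v) = 9 + 3*((41 + 1/(2*v)) + v) = 9 + 3*(41 + v + 1/(2*v)) = 9 + (123 + 3*v + 3/(2*v)) = 132 + 3*v + 3/(2*v))
1/(41986 + (r(207) - j(195))) = 1/(41986 + (1 - (132 + 3*195 + (3/2)/195))) = 1/(41986 + (1 - (132 + 585 + (3/2)*(1/195)))) = 1/(41986 + (1 - (132 + 585 + 1/130))) = 1/(41986 + (1 - 1*93211/130)) = 1/(41986 + (1 - 93211/130)) = 1/(41986 - 93081/130) = 1/(5365099/130) = 130/5365099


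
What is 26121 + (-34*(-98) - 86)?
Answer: 29367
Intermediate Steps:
26121 + (-34*(-98) - 86) = 26121 + (3332 - 86) = 26121 + 3246 = 29367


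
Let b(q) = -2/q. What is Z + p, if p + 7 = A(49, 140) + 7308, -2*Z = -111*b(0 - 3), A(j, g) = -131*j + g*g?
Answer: 20519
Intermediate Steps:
A(j, g) = g**2 - 131*j (A(j, g) = -131*j + g**2 = g**2 - 131*j)
Z = 37 (Z = -(-111)*(-2/(0 - 3))/2 = -(-111)*(-2/(-3))/2 = -(-111)*(-2*(-1/3))/2 = -(-111)*2/(2*3) = -1/2*(-74) = 37)
p = 20482 (p = -7 + ((140**2 - 131*49) + 7308) = -7 + ((19600 - 6419) + 7308) = -7 + (13181 + 7308) = -7 + 20489 = 20482)
Z + p = 37 + 20482 = 20519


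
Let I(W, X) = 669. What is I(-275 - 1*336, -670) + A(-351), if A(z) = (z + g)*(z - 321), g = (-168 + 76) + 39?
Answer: 272157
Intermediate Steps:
g = -53 (g = -92 + 39 = -53)
A(z) = (-321 + z)*(-53 + z) (A(z) = (z - 53)*(z - 321) = (-53 + z)*(-321 + z) = (-321 + z)*(-53 + z))
I(-275 - 1*336, -670) + A(-351) = 669 + (17013 + (-351)**2 - 374*(-351)) = 669 + (17013 + 123201 + 131274) = 669 + 271488 = 272157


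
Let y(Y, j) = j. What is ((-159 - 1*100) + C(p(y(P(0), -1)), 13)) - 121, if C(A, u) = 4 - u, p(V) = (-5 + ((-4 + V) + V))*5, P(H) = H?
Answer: -389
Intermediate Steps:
p(V) = -45 + 10*V (p(V) = (-5 + (-4 + 2*V))*5 = (-9 + 2*V)*5 = -45 + 10*V)
((-159 - 1*100) + C(p(y(P(0), -1)), 13)) - 121 = ((-159 - 1*100) + (4 - 1*13)) - 121 = ((-159 - 100) + (4 - 13)) - 121 = (-259 - 9) - 121 = -268 - 121 = -389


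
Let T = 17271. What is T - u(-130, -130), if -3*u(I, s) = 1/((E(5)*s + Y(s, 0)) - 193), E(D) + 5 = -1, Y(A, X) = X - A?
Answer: 37149922/2151 ≈ 17271.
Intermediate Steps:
E(D) = -6 (E(D) = -5 - 1 = -6)
u(I, s) = -1/(3*(-193 - 7*s)) (u(I, s) = -1/(3*((-6*s + (0 - s)) - 193)) = -1/(3*((-6*s - s) - 193)) = -1/(3*(-7*s - 193)) = -1/(3*(-193 - 7*s)))
T - u(-130, -130) = 17271 - 1/(3*(193 + 7*(-130))) = 17271 - 1/(3*(193 - 910)) = 17271 - 1/(3*(-717)) = 17271 - (-1)/(3*717) = 17271 - 1*(-1/2151) = 17271 + 1/2151 = 37149922/2151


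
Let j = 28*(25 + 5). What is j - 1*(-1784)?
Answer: 2624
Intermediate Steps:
j = 840 (j = 28*30 = 840)
j - 1*(-1784) = 840 - 1*(-1784) = 840 + 1784 = 2624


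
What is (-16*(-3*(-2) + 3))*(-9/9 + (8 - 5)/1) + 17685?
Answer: 17397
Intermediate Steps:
(-16*(-3*(-2) + 3))*(-9/9 + (8 - 5)/1) + 17685 = (-16*(6 + 3))*(-9*⅑ + 3*1) + 17685 = (-16*9)*(-1 + 3) + 17685 = -144*2 + 17685 = -288 + 17685 = 17397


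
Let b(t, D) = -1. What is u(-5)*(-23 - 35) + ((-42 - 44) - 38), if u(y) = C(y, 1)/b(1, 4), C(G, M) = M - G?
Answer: 224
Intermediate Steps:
u(y) = -1 + y (u(y) = (1 - y)/(-1) = (1 - y)*(-1) = -1 + y)
u(-5)*(-23 - 35) + ((-42 - 44) - 38) = (-1 - 5)*(-23 - 35) + ((-42 - 44) - 38) = -6*(-58) + (-86 - 38) = 348 - 124 = 224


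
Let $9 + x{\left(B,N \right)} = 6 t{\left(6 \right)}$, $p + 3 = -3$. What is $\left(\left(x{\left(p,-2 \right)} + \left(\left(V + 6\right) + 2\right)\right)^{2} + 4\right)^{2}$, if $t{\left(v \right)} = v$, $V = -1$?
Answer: $1345600$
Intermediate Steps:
$p = -6$ ($p = -3 - 3 = -6$)
$x{\left(B,N \right)} = 27$ ($x{\left(B,N \right)} = -9 + 6 \cdot 6 = -9 + 36 = 27$)
$\left(\left(x{\left(p,-2 \right)} + \left(\left(V + 6\right) + 2\right)\right)^{2} + 4\right)^{2} = \left(\left(27 + \left(\left(-1 + 6\right) + 2\right)\right)^{2} + 4\right)^{2} = \left(\left(27 + \left(5 + 2\right)\right)^{2} + 4\right)^{2} = \left(\left(27 + 7\right)^{2} + 4\right)^{2} = \left(34^{2} + 4\right)^{2} = \left(1156 + 4\right)^{2} = 1160^{2} = 1345600$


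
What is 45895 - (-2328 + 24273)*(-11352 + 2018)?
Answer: 204880525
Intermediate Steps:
45895 - (-2328 + 24273)*(-11352 + 2018) = 45895 - 21945*(-9334) = 45895 - 1*(-204834630) = 45895 + 204834630 = 204880525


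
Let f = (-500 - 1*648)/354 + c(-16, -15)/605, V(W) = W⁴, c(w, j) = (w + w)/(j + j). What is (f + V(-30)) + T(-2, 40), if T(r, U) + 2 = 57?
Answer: 433721962969/535425 ≈ 8.1005e+5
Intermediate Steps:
T(r, U) = 55 (T(r, U) = -2 + 57 = 55)
c(w, j) = w/j (c(w, j) = (2*w)/((2*j)) = (2*w)*(1/(2*j)) = w/j)
f = -1735406/535425 (f = (-500 - 1*648)/354 - 16/(-15)/605 = (-500 - 648)*(1/354) - 16*(-1/15)*(1/605) = -1148*1/354 + (16/15)*(1/605) = -574/177 + 16/9075 = -1735406/535425 ≈ -3.2412)
(f + V(-30)) + T(-2, 40) = (-1735406/535425 + (-30)⁴) + 55 = (-1735406/535425 + 810000) + 55 = 433692514594/535425 + 55 = 433721962969/535425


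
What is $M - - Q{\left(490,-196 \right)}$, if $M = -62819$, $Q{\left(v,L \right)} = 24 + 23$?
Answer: $-62772$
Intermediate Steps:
$Q{\left(v,L \right)} = 47$
$M - - Q{\left(490,-196 \right)} = -62819 - \left(-1\right) 47 = -62819 - -47 = -62819 + 47 = -62772$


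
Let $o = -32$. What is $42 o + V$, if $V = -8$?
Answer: $-1352$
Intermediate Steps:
$42 o + V = 42 \left(-32\right) - 8 = -1344 - 8 = -1352$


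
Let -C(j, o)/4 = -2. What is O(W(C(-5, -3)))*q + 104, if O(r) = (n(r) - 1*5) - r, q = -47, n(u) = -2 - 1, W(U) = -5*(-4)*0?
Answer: 480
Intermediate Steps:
C(j, o) = 8 (C(j, o) = -4*(-2) = 8)
W(U) = 0 (W(U) = 20*0 = 0)
n(u) = -3
O(r) = -8 - r (O(r) = (-3 - 1*5) - r = (-3 - 5) - r = -8 - r)
O(W(C(-5, -3)))*q + 104 = (-8 - 1*0)*(-47) + 104 = (-8 + 0)*(-47) + 104 = -8*(-47) + 104 = 376 + 104 = 480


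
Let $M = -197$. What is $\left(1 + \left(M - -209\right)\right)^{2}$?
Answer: $169$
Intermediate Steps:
$\left(1 + \left(M - -209\right)\right)^{2} = \left(1 - -12\right)^{2} = \left(1 + \left(-197 + 209\right)\right)^{2} = \left(1 + 12\right)^{2} = 13^{2} = 169$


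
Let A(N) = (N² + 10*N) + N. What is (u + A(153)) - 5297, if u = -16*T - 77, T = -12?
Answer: 19910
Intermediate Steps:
u = 115 (u = -16*(-12) - 77 = 192 - 77 = 115)
A(N) = N² + 11*N
(u + A(153)) - 5297 = (115 + 153*(11 + 153)) - 5297 = (115 + 153*164) - 5297 = (115 + 25092) - 5297 = 25207 - 5297 = 19910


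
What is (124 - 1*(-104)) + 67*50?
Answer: 3578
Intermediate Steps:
(124 - 1*(-104)) + 67*50 = (124 + 104) + 3350 = 228 + 3350 = 3578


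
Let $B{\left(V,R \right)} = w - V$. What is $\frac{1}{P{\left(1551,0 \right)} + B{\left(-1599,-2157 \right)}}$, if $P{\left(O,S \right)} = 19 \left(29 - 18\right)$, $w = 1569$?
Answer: $\frac{1}{3377} \approx 0.00029612$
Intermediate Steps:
$P{\left(O,S \right)} = 209$ ($P{\left(O,S \right)} = 19 \cdot 11 = 209$)
$B{\left(V,R \right)} = 1569 - V$
$\frac{1}{P{\left(1551,0 \right)} + B{\left(-1599,-2157 \right)}} = \frac{1}{209 + \left(1569 - -1599\right)} = \frac{1}{209 + \left(1569 + 1599\right)} = \frac{1}{209 + 3168} = \frac{1}{3377}$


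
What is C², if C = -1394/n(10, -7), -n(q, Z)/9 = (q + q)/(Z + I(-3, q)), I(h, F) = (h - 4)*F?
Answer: 2880361561/8100 ≈ 3.5560e+5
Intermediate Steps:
I(h, F) = F*(-4 + h) (I(h, F) = (-4 + h)*F = F*(-4 + h))
n(q, Z) = -18*q/(Z - 7*q) (n(q, Z) = -9*(q + q)/(Z + q*(-4 - 3)) = -9*2*q/(Z + q*(-7)) = -9*2*q/(Z - 7*q) = -18*q/(Z - 7*q))
C = -53669/90 (C = -1394/((18*10/(-1*(-7) + 7*10))*1) = -1394/((18*10/(7 + 70))*1) = -1394/((18*10/77)*1) = -1394/((18*10*(1/77))*1) = -1394/((180/77)*1) = -1394/180/77 = -1394*77/180 = -53669/90 ≈ -596.32)
C² = (-53669/90)² = 2880361561/8100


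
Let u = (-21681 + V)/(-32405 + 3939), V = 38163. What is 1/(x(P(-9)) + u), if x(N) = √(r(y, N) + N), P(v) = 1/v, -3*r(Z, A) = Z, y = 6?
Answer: -1055647377/4460214220 - 607734867*I*√19/4460214220 ≈ -0.23668 - 0.59393*I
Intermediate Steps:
r(Z, A) = -Z/3
x(N) = √(-2 + N) (x(N) = √(-⅓*6 + N) = √(-2 + N))
u = -8241/14233 (u = (-21681 + 38163)/(-32405 + 3939) = 16482/(-28466) = 16482*(-1/28466) = -8241/14233 ≈ -0.57901)
1/(x(P(-9)) + u) = 1/(√(-2 + 1/(-9)) - 8241/14233) = 1/(√(-2 - ⅑) - 8241/14233) = 1/(√(-19/9) - 8241/14233) = 1/(I*√19/3 - 8241/14233) = 1/(-8241/14233 + I*√19/3)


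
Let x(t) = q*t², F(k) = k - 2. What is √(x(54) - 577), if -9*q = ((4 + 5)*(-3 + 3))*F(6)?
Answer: I*√577 ≈ 24.021*I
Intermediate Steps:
F(k) = -2 + k
q = 0 (q = -(4 + 5)*(-3 + 3)*(-2 + 6)/9 = -9*0*4/9 = -0*4 = -⅑*0 = 0)
x(t) = 0 (x(t) = 0*t² = 0)
√(x(54) - 577) = √(0 - 577) = √(-577) = I*√577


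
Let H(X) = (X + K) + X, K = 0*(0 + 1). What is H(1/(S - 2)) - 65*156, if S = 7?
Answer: -50698/5 ≈ -10140.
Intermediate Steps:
K = 0 (K = 0*1 = 0)
H(X) = 2*X (H(X) = (X + 0) + X = X + X = 2*X)
H(1/(S - 2)) - 65*156 = 2/(7 - 2) - 65*156 = 2/5 - 10140 = -50698/5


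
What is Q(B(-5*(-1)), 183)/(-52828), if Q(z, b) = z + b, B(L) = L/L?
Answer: -46/13207 ≈ -0.0034830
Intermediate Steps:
B(L) = 1
Q(z, b) = b + z
Q(B(-5*(-1)), 183)/(-52828) = (183 + 1)/(-52828) = 184*(-1/52828) = -46/13207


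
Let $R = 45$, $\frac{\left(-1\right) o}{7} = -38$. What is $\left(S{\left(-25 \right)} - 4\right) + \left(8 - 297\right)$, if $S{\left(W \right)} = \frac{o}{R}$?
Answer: $- \frac{12919}{45} \approx -287.09$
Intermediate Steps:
$o = 266$ ($o = \left(-7\right) \left(-38\right) = 266$)
$S{\left(W \right)} = \frac{266}{45}$
$\left(S{\left(-25 \right)} - 4\right) + \left(8 - 297\right) = \left(\frac{266}{45} - 4\right) + \left(8 - 297\right) = \frac{86}{45} + \left(8 - 297\right) = \frac{86}{45} - 289 = - \frac{12919}{45}$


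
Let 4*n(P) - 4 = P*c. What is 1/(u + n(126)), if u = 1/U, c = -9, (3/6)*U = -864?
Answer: -1728/488161 ≈ -0.0035398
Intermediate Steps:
U = -1728 (U = 2*(-864) = -1728)
n(P) = 1 - 9*P/4 (n(P) = 1 + (P*(-9))/4 = 1 + (-9*P)/4 = 1 - 9*P/4)
u = -1/1728 (u = 1/(-1728) = -1/1728 ≈ -0.00057870)
1/(u + n(126)) = 1/(-1/1728 + (1 - 9/4*126)) = 1/(-1/1728 + (1 - 567/2)) = 1/(-1/1728 - 565/2) = 1/(-488161/1728) = -1728/488161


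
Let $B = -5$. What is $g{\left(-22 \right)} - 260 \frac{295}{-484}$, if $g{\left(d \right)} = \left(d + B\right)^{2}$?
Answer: $\frac{107384}{121} \approx 887.47$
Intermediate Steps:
$g{\left(d \right)} = \left(-5 + d\right)^{2}$ ($g{\left(d \right)} = \left(d - 5\right)^{2} = \left(-5 + d\right)^{2}$)
$g{\left(-22 \right)} - 260 \frac{295}{-484} = \left(-5 - 22\right)^{2} - 260 \frac{295}{-484} = \left(-27\right)^{2} - 260 \cdot 295 \left(- \frac{1}{484}\right) = 729 - - \frac{19175}{121} = 729 + \frac{19175}{121} = \frac{107384}{121}$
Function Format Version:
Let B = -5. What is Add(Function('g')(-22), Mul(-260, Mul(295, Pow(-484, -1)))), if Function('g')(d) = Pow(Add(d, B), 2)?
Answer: Rational(107384, 121) ≈ 887.47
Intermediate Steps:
Function('g')(d) = Pow(Add(-5, d), 2) (Function('g')(d) = Pow(Add(d, -5), 2) = Pow(Add(-5, d), 2))
Add(Function('g')(-22), Mul(-260, Mul(295, Pow(-484, -1)))) = Add(Pow(Add(-5, -22), 2), Mul(-260, Mul(295, Pow(-484, -1)))) = Add(Pow(-27, 2), Mul(-260, Mul(295, Rational(-1, 484)))) = Add(729, Mul(-260, Rational(-295, 484))) = Add(729, Rational(19175, 121)) = Rational(107384, 121)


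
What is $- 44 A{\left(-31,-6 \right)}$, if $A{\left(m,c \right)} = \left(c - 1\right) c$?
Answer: $-1848$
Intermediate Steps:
$A{\left(m,c \right)} = c \left(-1 + c\right)$ ($A{\left(m,c \right)} = \left(-1 + c\right) c = c \left(-1 + c\right)$)
$- 44 A{\left(-31,-6 \right)} = - 44 \left(- 6 \left(-1 - 6\right)\right) = - 44 \left(\left(-6\right) \left(-7\right)\right) = \left(-44\right) 42 = -1848$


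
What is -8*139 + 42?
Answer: -1070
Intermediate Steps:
-8*139 + 42 = -1112 + 42 = -1070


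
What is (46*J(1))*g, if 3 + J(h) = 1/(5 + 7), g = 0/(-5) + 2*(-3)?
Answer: 805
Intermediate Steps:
g = -6 (g = 0*(-1/5) - 6 = 0 - 6 = -6)
J(h) = -35/12 (J(h) = -3 + 1/(5 + 7) = -3 + 1/12 = -35/12)
(46*J(1))*g = (46*(-35/12))*(-6) = -805/6*(-6) = 805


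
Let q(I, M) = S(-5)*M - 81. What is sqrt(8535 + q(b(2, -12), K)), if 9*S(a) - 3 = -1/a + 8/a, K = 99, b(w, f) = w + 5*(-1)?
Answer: sqrt(211790)/5 ≈ 92.041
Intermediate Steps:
b(w, f) = -5 + w (b(w, f) = w - 5 = -5 + w)
S(a) = 1/3 + 7/(9*a) (S(a) = 1/3 + (-1/a + 8/a)/9 = 1/3 + (7/a)/9 = 1/3 + 7/(9*a))
q(I, M) = -81 + 8*M/45 (q(I, M) = ((1/9)*(7 + 3*(-5))/(-5))*M - 81 = ((1/9)*(-1/5)*(7 - 15))*M - 81 = ((1/9)*(-1/5)*(-8))*M - 81 = 8*M/45 - 81 = -81 + 8*M/45)
sqrt(8535 + q(b(2, -12), K)) = sqrt(8535 + (-81 + (8/45)*99)) = sqrt(8535 + (-81 + 88/5)) = sqrt(8535 - 317/5) = sqrt(42358/5) = sqrt(211790)/5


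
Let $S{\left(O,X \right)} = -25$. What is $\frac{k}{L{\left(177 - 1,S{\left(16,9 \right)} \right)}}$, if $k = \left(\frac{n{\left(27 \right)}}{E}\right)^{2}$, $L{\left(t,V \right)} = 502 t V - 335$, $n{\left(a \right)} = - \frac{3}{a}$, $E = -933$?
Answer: $- \frac{1}{155765245078215} \approx -6.4199 \cdot 10^{-15}$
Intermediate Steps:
$L{\left(t,V \right)} = -335 + 502 V t$ ($L{\left(t,V \right)} = 502 V t - 335 = -335 + 502 V t$)
$k = \frac{1}{70509609}$ ($k = \left(\frac{\left(-3\right) \frac{1}{27}}{-933}\right)^{2} = \left(\left(-3\right) \frac{1}{27} \left(- \frac{1}{933}\right)\right)^{2} = \left(\left(- \frac{1}{9}\right) \left(- \frac{1}{933}\right)\right)^{2} = \left(\frac{1}{8397}\right)^{2} = \frac{1}{70509609} \approx 1.4182 \cdot 10^{-8}$)
$\frac{k}{L{\left(177 - 1,S{\left(16,9 \right)} \right)}} = \frac{1}{70509609 \left(-335 + 502 \left(-25\right) \left(177 - 1\right)\right)} = \frac{1}{70509609 \left(-335 + 502 \left(-25\right) 176\right)} = \frac{1}{70509609 \left(-335 - 2208800\right)} = \frac{1}{70509609 \left(-2209135\right)} = \frac{1}{70509609} \left(- \frac{1}{2209135}\right) = - \frac{1}{155765245078215}$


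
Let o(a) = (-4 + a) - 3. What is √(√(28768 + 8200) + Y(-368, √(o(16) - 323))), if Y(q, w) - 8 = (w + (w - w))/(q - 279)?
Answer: √(3348872 + 837218*√9242 - 647*I*√314)/647 ≈ 14.152 - 0.00096766*I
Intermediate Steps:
o(a) = -7 + a
Y(q, w) = 8 + w/(-279 + q) (Y(q, w) = 8 + (w + (w - w))/(q - 279) = 8 + (w + 0)/(-279 + q) = 8 + w/(-279 + q))
√(√(28768 + 8200) + Y(-368, √(o(16) - 323))) = √(√(28768 + 8200) + (-2232 + √((-7 + 16) - 323) + 8*(-368))/(-279 - 368)) = √(√36968 + (-2232 + √(9 - 323) - 2944)/(-647)) = √(2*√9242 - (-2232 + √(-314) - 2944)/647) = √(2*√9242 - (-2232 + I*√314 - 2944)/647) = √(2*√9242 - (-5176 + I*√314)/647) = √(2*√9242 + (8 - I*√314/647)) = √(8 + 2*√9242 - I*√314/647)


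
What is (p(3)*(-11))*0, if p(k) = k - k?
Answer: 0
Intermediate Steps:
p(k) = 0
(p(3)*(-11))*0 = (0*(-11))*0 = 0*0 = 0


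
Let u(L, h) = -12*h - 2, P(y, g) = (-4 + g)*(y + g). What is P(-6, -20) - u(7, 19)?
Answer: 854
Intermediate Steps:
P(y, g) = (-4 + g)*(g + y)
u(L, h) = -2 - 12*h
P(-6, -20) - u(7, 19) = ((-20)**2 - 4*(-20) - 4*(-6) - 20*(-6)) - (-2 - 12*19) = (400 + 80 + 24 + 120) - (-2 - 228) = 624 - 1*(-230) = 624 + 230 = 854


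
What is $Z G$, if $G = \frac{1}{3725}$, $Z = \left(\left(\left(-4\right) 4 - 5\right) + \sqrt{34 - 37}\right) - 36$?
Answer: $- \frac{57}{3725} + \frac{i \sqrt{3}}{3725} \approx -0.015302 + 0.00046498 i$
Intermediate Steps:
$Z = -57 + i \sqrt{3}$ ($Z = \left(\left(-16 - 5\right) + \sqrt{-3}\right) - 36 = \left(-21 + i \sqrt{3}\right) - 36 = -57 + i \sqrt{3} \approx -57.0 + 1.732 i$)
$G = \frac{1}{3725} \approx 0.00026846$
$Z G = \left(-57 + i \sqrt{3}\right) \frac{1}{3725} = - \frac{57}{3725} + \frac{i \sqrt{3}}{3725}$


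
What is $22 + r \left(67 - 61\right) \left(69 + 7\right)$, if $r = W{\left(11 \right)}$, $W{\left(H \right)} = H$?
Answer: $5038$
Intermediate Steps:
$r = 11$
$22 + r \left(67 - 61\right) \left(69 + 7\right) = 22 + 11 \left(67 - 61\right) \left(69 + 7\right) = 22 + 11 \cdot 6 \cdot 76 = 22 + 11 \cdot 456 = 22 + 5016 = 5038$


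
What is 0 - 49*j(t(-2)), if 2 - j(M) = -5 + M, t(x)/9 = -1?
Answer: -784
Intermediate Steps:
t(x) = -9 (t(x) = 9*(-1) = -9)
j(M) = 7 - M (j(M) = 2 - (-5 + M) = 2 + (5 - M) = 7 - M)
0 - 49*j(t(-2)) = 0 - 49*(7 - 1*(-9)) = 0 - 49*(7 + 9) = 0 - 49*16 = 0 - 784 = -784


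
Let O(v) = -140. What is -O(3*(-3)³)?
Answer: 140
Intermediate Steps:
-O(3*(-3)³) = -1*(-140) = 140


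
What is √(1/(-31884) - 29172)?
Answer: I*√7413986910579/15942 ≈ 170.8*I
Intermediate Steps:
√(1/(-31884) - 29172) = √(-1/31884 - 29172) = √(-930120049/31884) = I*√7413986910579/15942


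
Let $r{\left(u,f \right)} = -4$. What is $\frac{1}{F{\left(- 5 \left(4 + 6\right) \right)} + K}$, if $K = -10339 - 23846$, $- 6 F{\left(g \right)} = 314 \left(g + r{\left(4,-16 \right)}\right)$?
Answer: $- \frac{1}{31359} \approx -3.1889 \cdot 10^{-5}$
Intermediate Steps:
$F{\left(g \right)} = \frac{628}{3} - \frac{157 g}{3}$ ($F{\left(g \right)} = - \frac{314 \left(g - 4\right)}{6} = - \frac{314 \left(-4 + g\right)}{6} = - \frac{-1256 + 314 g}{6} = \frac{628}{3} - \frac{157 g}{3}$)
$K = -34185$ ($K = -10339 - 23846 = -34185$)
$\frac{1}{F{\left(- 5 \left(4 + 6\right) \right)} + K} = \frac{1}{\left(\frac{628}{3} - \frac{157 \left(- 5 \left(4 + 6\right)\right)}{3}\right) - 34185} = \frac{1}{\left(\frac{628}{3} - \frac{157 \left(\left(-5\right) 10\right)}{3}\right) - 34185} = \frac{1}{\left(\frac{628}{3} - - \frac{7850}{3}\right) - 34185} = \frac{1}{\left(\frac{628}{3} + \frac{7850}{3}\right) - 34185} = \frac{1}{2826 - 34185} = \frac{1}{-31359} = - \frac{1}{31359}$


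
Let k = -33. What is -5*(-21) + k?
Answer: 72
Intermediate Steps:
-5*(-21) + k = -5*(-21) - 33 = 105 - 33 = 72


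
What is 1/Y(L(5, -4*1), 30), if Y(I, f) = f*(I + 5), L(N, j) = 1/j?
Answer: 2/285 ≈ 0.0070175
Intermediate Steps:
L(N, j) = 1/j
Y(I, f) = f*(5 + I)
1/Y(L(5, -4*1), 30) = 1/(30*(5 + 1/(-4*1))) = 1/(30*(5 + 1/(-4))) = 1/(30*(5 - ¼)) = 1/(30*(19/4)) = 1/(285/2) = 2/285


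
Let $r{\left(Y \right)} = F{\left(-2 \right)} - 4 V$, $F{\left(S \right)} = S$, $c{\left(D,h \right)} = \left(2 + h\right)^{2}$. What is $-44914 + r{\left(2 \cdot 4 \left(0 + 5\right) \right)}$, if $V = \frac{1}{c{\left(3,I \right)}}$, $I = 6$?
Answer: $- \frac{718657}{16} \approx -44916.0$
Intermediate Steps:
$V = \frac{1}{64}$ ($V = \frac{1}{\left(2 + 6\right)^{2}} = \frac{1}{8^{2}} = \frac{1}{64} \approx 0.015625$)
$r{\left(Y \right)} = - \frac{33}{16}$ ($r{\left(Y \right)} = -2 - \frac{1}{16} = - \frac{33}{16}$)
$-44914 + r{\left(2 \cdot 4 \left(0 + 5\right) \right)} = -44914 - \frac{33}{16} = - \frac{718657}{16}$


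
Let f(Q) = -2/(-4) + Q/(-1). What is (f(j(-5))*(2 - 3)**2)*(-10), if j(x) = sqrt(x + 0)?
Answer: -5 + 10*I*sqrt(5) ≈ -5.0 + 22.361*I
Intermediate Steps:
j(x) = sqrt(x)
f(Q) = 1/2 - Q (f(Q) = -2*(-1/4) + Q*(-1) = 1/2 - Q)
(f(j(-5))*(2 - 3)**2)*(-10) = ((1/2 - sqrt(-5))*(2 - 3)**2)*(-10) = ((1/2 - I*sqrt(5))*(-1)**2)*(-10) = ((1/2 - I*sqrt(5))*1)*(-10) = (1/2 - I*sqrt(5))*(-10) = -5 + 10*I*sqrt(5)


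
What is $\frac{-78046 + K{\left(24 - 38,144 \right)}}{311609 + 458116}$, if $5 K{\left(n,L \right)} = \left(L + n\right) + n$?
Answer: $- \frac{43346}{427625} \approx -0.10136$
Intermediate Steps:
$K{\left(n,L \right)} = \frac{L}{5} + \frac{2 n}{5}$ ($K{\left(n,L \right)} = \frac{\left(L + n\right) + n}{5} = \frac{L + 2 n}{5} = \frac{L}{5} + \frac{2 n}{5}$)
$\frac{-78046 + K{\left(24 - 38,144 \right)}}{311609 + 458116} = \frac{-78046 + \left(\frac{1}{5} \cdot 144 + \frac{2 \left(24 - 38\right)}{5}\right)}{311609 + 458116} = \frac{-78046 + \left(\frac{144}{5} + \frac{2}{5} \left(-14\right)\right)}{769725} = \left(-78046 + \left(\frac{144}{5} - \frac{28}{5}\right)\right) \frac{1}{769725} = \left(-78046 + \frac{116}{5}\right) \frac{1}{769725} = \left(- \frac{390114}{5}\right) \frac{1}{769725} = - \frac{43346}{427625}$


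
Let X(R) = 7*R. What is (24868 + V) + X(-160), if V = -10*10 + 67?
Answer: 23715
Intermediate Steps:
V = -33 (V = -100 + 67 = -33)
(24868 + V) + X(-160) = (24868 - 33) + 7*(-160) = 24835 - 1120 = 23715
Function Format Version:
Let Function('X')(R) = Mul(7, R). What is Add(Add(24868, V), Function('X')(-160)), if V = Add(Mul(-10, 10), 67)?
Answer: 23715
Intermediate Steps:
V = -33 (V = Add(-100, 67) = -33)
Add(Add(24868, V), Function('X')(-160)) = Add(Add(24868, -33), Mul(7, -160)) = Add(24835, -1120) = 23715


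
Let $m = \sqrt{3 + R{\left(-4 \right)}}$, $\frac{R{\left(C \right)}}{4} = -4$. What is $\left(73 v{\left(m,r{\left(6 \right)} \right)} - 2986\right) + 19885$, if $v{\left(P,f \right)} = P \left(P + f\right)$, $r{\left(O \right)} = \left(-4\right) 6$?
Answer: $15950 - 1752 i \sqrt{13} \approx 15950.0 - 6316.9 i$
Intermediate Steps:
$R{\left(C \right)} = -16$ ($R{\left(C \right)} = 4 \left(-4\right) = -16$)
$r{\left(O \right)} = -24$
$m = i \sqrt{13}$ ($m = \sqrt{3 - 16} = \sqrt{-13} = i \sqrt{13} \approx 3.6056 i$)
$\left(73 v{\left(m,r{\left(6 \right)} \right)} - 2986\right) + 19885 = \left(73 i \sqrt{13} \left(i \sqrt{13} - 24\right) - 2986\right) + 19885 = \left(73 i \sqrt{13} \left(-24 + i \sqrt{13}\right) - 2986\right) + 19885 = \left(-2986 + 73 i \sqrt{13} \left(-24 + i \sqrt{13}\right)\right) + 19885 = 16899 + 73 i \sqrt{13} \left(-24 + i \sqrt{13}\right)$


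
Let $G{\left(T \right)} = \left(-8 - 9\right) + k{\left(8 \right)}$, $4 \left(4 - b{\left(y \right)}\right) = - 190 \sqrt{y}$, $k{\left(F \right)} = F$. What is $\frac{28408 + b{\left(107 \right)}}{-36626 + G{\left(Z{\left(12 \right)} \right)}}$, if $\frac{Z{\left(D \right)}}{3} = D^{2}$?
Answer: $- \frac{28412}{36635} - \frac{19 \sqrt{107}}{14654} \approx -0.78895$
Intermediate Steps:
$b{\left(y \right)} = 4 + \frac{95 \sqrt{y}}{2}$ ($b{\left(y \right)} = 4 - \frac{\left(-190\right) \sqrt{y}}{4} = 4 + \frac{95 \sqrt{y}}{2}$)
$Z{\left(D \right)} = 3 D^{2}$
$G{\left(T \right)} = -9$ ($G{\left(T \right)} = \left(-8 - 9\right) + 8 = -17 + 8 = -9$)
$\frac{28408 + b{\left(107 \right)}}{-36626 + G{\left(Z{\left(12 \right)} \right)}} = \frac{28408 + \left(4 + \frac{95 \sqrt{107}}{2}\right)}{-36626 - 9} = \frac{28412 + \frac{95 \sqrt{107}}{2}}{-36635} = \left(28412 + \frac{95 \sqrt{107}}{2}\right) \left(- \frac{1}{36635}\right) = - \frac{28412}{36635} - \frac{19 \sqrt{107}}{14654}$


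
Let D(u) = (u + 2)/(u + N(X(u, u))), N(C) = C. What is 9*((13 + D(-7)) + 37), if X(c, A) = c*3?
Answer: 12645/28 ≈ 451.61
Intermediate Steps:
X(c, A) = 3*c
D(u) = (2 + u)/(4*u) (D(u) = (u + 2)/(u + 3*u) = (2 + u)/((4*u)) = (2 + u)*(1/(4*u)) = (2 + u)/(4*u))
9*((13 + D(-7)) + 37) = 9*((13 + (¼)*(2 - 7)/(-7)) + 37) = 9*((13 + (¼)*(-⅐)*(-5)) + 37) = 9*((13 + 5/28) + 37) = 9*(369/28 + 37) = 9*(1405/28) = 12645/28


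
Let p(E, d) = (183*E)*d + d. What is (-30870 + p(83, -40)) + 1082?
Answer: -637388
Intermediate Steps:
p(E, d) = d + 183*E*d (p(E, d) = 183*E*d + d = d + 183*E*d)
(-30870 + p(83, -40)) + 1082 = (-30870 - 40*(1 + 183*83)) + 1082 = (-30870 - 40*(1 + 15189)) + 1082 = (-30870 - 40*15190) + 1082 = (-30870 - 607600) + 1082 = -638470 + 1082 = -637388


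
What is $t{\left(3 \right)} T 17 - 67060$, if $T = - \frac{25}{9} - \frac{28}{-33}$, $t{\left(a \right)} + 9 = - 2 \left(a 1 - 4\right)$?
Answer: $- \frac{6616211}{99} \approx -66830.0$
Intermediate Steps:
$t{\left(a \right)} = -1 - 2 a$ ($t{\left(a \right)} = -9 - 2 \left(a 1 - 4\right) = -9 - 2 \left(a - 4\right) = -9 - 2 \left(-4 + a\right) = -9 - \left(-8 + 2 a\right) = -1 - 2 a$)
$T = - \frac{191}{99}$ ($T = \left(-25\right) \frac{1}{9} - - \frac{28}{33} = - \frac{25}{9} + \frac{28}{33} = - \frac{191}{99} \approx -1.9293$)
$t{\left(3 \right)} T 17 - 67060 = \left(-1 - 6\right) \left(- \frac{191}{99}\right) 17 - 67060 = \left(-7\right) \left(- \frac{191}{99}\right) 17 - 67060 = \frac{1337}{99} \cdot 17 - 67060 = \frac{22729}{99} - 67060 = - \frac{6616211}{99}$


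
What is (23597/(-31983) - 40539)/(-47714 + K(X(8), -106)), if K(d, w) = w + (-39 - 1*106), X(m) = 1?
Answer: 185226062/219152085 ≈ 0.84519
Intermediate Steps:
K(d, w) = -145 + w (K(d, w) = w + (-39 - 106) = w - 145 = -145 + w)
(23597/(-31983) - 40539)/(-47714 + K(X(8), -106)) = (23597/(-31983) - 40539)/(-47714 + (-145 - 106)) = (23597*(-1/31983) - 40539)/(-47714 - 251) = (-3371/4569 - 40539)/(-47965) = -185226062/4569*(-1/47965) = 185226062/219152085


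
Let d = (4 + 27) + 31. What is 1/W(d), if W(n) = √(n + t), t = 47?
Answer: √109/109 ≈ 0.095783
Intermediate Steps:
d = 62 (d = 31 + 31 = 62)
W(n) = √(47 + n) (W(n) = √(n + 47) = √(47 + n))
1/W(d) = 1/(√(47 + 62)) = 1/(√109) = √109/109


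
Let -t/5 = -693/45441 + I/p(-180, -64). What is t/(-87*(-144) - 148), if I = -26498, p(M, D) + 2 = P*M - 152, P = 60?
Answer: -1510738/1556130717 ≈ -0.00097083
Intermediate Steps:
p(M, D) = -154 + 60*M (p(M, D) = -2 + (60*M - 152) = -2 + (-152 + 60*M) = -154 + 60*M)
t = -30214760/2513943 (t = -5*(-693/45441 - 26498/(-154 + 60*(-180))) = -5*(-693*1/45441 - 26498/(-154 - 10800)) = -5*(-7/459 - 26498/(-10954)) = -5*(-7/459 - 26498*(-1/10954)) = -5*(-7/459 + 13249/5477) = -5*6042952/2513943 = -30214760/2513943 ≈ -12.019)
t/(-87*(-144) - 148) = -30214760/(2513943*(-87*(-144) - 148)) = -30214760/(2513943*(12528 - 148)) = -30214760/2513943/12380 = -30214760/2513943*1/12380 = -1510738/1556130717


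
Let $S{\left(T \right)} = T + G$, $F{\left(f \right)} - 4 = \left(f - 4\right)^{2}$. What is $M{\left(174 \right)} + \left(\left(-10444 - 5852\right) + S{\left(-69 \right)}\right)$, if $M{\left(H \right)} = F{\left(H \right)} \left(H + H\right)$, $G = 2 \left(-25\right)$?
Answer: $10042177$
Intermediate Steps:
$G = -50$
$F{\left(f \right)} = 4 + \left(-4 + f\right)^{2}$ ($F{\left(f \right)} = 4 + \left(f - 4\right)^{2} = 4 + \left(-4 + f\right)^{2}$)
$M{\left(H \right)} = 2 H \left(4 + \left(-4 + H\right)^{2}\right)$ ($M{\left(H \right)} = \left(4 + \left(-4 + H\right)^{2}\right) \left(H + H\right) = \left(4 + \left(-4 + H\right)^{2}\right) 2 H = 2 H \left(4 + \left(-4 + H\right)^{2}\right)$)
$S{\left(T \right)} = -50 + T$ ($S{\left(T \right)} = T - 50 = -50 + T$)
$M{\left(174 \right)} + \left(\left(-10444 - 5852\right) + S{\left(-69 \right)}\right) = 2 \cdot 174 \left(4 + \left(-4 + 174\right)^{2}\right) - 16415 = 2 \cdot 174 \left(4 + 170^{2}\right) - 16415 = 2 \cdot 174 \left(4 + 28900\right) - 16415 = 2 \cdot 174 \cdot 28904 - 16415 = 10058592 - 16415 = 10042177$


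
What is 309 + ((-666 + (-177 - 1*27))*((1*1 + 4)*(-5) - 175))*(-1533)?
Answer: -266741691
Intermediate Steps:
309 + ((-666 + (-177 - 1*27))*((1*1 + 4)*(-5) - 175))*(-1533) = 309 + ((-666 + (-177 - 27))*((1 + 4)*(-5) - 175))*(-1533) = 309 + ((-666 - 204)*(5*(-5) - 175))*(-1533) = 309 - 870*(-25 - 175)*(-1533) = 309 - 870*(-200)*(-1533) = 309 + 174000*(-1533) = 309 - 266742000 = -266741691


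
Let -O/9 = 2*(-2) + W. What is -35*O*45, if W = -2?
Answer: -85050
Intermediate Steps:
O = 54 (O = -9*(2*(-2) - 2) = -9*(-4 - 2) = -9*(-6) = 54)
-35*O*45 = -35*54*45 = -1890*45 = -85050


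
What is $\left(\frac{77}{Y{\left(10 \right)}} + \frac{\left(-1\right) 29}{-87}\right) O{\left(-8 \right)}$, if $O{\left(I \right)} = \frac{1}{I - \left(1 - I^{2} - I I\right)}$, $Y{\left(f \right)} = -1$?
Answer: $- \frac{230}{357} \approx -0.64426$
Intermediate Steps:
$O{\left(I \right)} = \frac{1}{-1 + I + 2 I^{2}}$ ($O{\left(I \right)} = \frac{1}{I + \left(\left(I^{2} + I^{2}\right) - 1\right)} = \frac{1}{I + \left(2 I^{2} - 1\right)} = \frac{1}{I + \left(-1 + 2 I^{2}\right)} = \frac{1}{-1 + I + 2 I^{2}}$)
$\left(\frac{77}{Y{\left(10 \right)}} + \frac{\left(-1\right) 29}{-87}\right) O{\left(-8 \right)} = \frac{\frac{77}{-1} + \frac{\left(-1\right) 29}{-87}}{-1 - 8 + 2 \left(-8\right)^{2}} = \frac{77 \left(-1\right) - - \frac{1}{3}}{-1 - 8 + 2 \cdot 64} = \frac{-77 + \frac{1}{3}}{-1 - 8 + 128} = - \frac{230}{3 \cdot 119} = \left(- \frac{230}{3}\right) \frac{1}{119} = - \frac{230}{357}$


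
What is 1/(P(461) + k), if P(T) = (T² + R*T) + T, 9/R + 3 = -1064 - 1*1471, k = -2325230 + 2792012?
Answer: 282/191692987 ≈ 1.4711e-6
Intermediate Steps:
k = 466782
R = -1/282 (R = 9/(-3 + (-1064 - 1*1471)) = 9/(-3 + (-1064 - 1471)) = 9/(-3 - 2535) = 9/(-2538) = 9*(-1/2538) = -1/282 ≈ -0.0035461)
P(T) = T² + 281*T/282 (P(T) = (T² - T/282) + T = T² + 281*T/282)
1/(P(461) + k) = 1/((1/282)*461*(281 + 282*461) + 466782) = 1/((1/282)*461*(281 + 130002) + 466782) = 1/((1/282)*461*130283 + 466782) = 1/(60060463/282 + 466782) = 1/(191692987/282) = 282/191692987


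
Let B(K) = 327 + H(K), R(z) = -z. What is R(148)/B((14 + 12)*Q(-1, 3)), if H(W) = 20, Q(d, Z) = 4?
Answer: -148/347 ≈ -0.42651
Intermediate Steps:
B(K) = 347 (B(K) = 327 + 20 = 347)
R(148)/B((14 + 12)*Q(-1, 3)) = -1*148/347 = -148*1/347 = -148/347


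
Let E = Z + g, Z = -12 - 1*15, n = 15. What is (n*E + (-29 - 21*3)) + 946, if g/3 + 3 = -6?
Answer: 44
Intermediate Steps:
g = -27 (g = -9 + 3*(-6) = -9 - 18 = -27)
Z = -27 (Z = -12 - 15 = -27)
E = -54 (E = -27 - 27 = -54)
(n*E + (-29 - 21*3)) + 946 = (15*(-54) + (-29 - 21*3)) + 946 = (-810 + (-29 - 63)) + 946 = (-810 - 92) + 946 = -902 + 946 = 44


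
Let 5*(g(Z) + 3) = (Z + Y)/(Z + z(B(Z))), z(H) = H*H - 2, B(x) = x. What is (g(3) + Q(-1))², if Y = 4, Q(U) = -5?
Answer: 154449/2500 ≈ 61.780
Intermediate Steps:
z(H) = -2 + H² (z(H) = H² - 2 = -2 + H²)
g(Z) = -3 + (4 + Z)/(5*(-2 + Z + Z²)) (g(Z) = -3 + ((Z + 4)/(Z + (-2 + Z²)))/5 = -3 + ((4 + Z)/(-2 + Z + Z²))/5 = -3 + (4 + Z)/(5*(-2 + Z + Z²)))
(g(3) + Q(-1))² = ((34 - 15*3² - 14*3)/(5*(-2 + 3 + 3²)) - 5)² = ((34 - 15*9 - 42)/(5*(-2 + 3 + 9)) - 5)² = ((⅕)*(34 - 135 - 42)/10 - 5)² = ((⅕)*(⅒)*(-143) - 5)² = (-143/50 - 5)² = (-393/50)² = 154449/2500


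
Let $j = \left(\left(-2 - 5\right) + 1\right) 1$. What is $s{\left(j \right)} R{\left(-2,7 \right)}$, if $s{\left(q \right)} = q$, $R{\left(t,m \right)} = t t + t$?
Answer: $-12$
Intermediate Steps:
$R{\left(t,m \right)} = t + t^{2}$ ($R{\left(t,m \right)} = t^{2} + t = t + t^{2}$)
$j = -6$ ($j = \left(-7 + 1\right) 1 = \left(-6\right) 1 = -6$)
$s{\left(j \right)} R{\left(-2,7 \right)} = - 6 \left(- 2 \left(1 - 2\right)\right) = - 6 \left(\left(-2\right) \left(-1\right)\right) = \left(-6\right) 2 = -12$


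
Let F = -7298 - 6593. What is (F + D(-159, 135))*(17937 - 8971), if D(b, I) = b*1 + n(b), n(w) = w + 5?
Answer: -127353064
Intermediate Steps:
n(w) = 5 + w
F = -13891
D(b, I) = 5 + 2*b (D(b, I) = b*1 + (5 + b) = b + (5 + b) = 5 + 2*b)
(F + D(-159, 135))*(17937 - 8971) = (-13891 + (5 + 2*(-159)))*(17937 - 8971) = (-13891 + (5 - 318))*8966 = (-13891 - 313)*8966 = -14204*8966 = -127353064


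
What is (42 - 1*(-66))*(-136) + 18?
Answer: -14670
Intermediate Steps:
(42 - 1*(-66))*(-136) + 18 = (42 + 66)*(-136) + 18 = 108*(-136) + 18 = -14688 + 18 = -14670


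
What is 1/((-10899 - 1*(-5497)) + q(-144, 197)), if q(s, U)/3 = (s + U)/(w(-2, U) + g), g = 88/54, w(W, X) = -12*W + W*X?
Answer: -9946/53732585 ≈ -0.00018510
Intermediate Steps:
g = 44/27 (g = 88*(1/54) = 44/27 ≈ 1.6296)
q(s, U) = 3*(U + s)/(692/27 - 2*U) (q(s, U) = 3*((s + U)/(-2*(-12 + U) + 44/27)) = 3*((U + s)/((24 - 2*U) + 44/27)) = 3*((U + s)/(692/27 - 2*U)) = 3*(U + s)/(692/27 - 2*U))
1/((-10899 - 1*(-5497)) + q(-144, 197)) = 1/((-10899 - 1*(-5497)) + 81*(-1*197 - 1*(-144))/(2*(-346 + 27*197))) = 1/((-10899 + 5497) + 81*(-197 + 144)/(2*(-346 + 5319))) = 1/(-5402 + (81/2)*(-53)/4973) = 1/(-5402 + (81/2)*(1/4973)*(-53)) = 1/(-5402 - 4293/9946) = 1/(-53732585/9946) = -9946/53732585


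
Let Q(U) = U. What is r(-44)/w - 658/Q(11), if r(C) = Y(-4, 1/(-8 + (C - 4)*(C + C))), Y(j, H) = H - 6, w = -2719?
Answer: -7542575787/126096344 ≈ -59.816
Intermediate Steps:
Y(j, H) = -6 + H
r(C) = -6 + 1/(-8 + 2*C*(-4 + C)) (r(C) = -6 + 1/(-8 + (C - 4)*(C + C)) = -6 + 1/(-8 + (-4 + C)*(2*C)) = -6 + 1/(-8 + 2*C*(-4 + C)))
r(-44)/w - 658/Q(11) = ((-49 - 48*(-44) + 12*(-44)²)/(2*(4 - 1*(-44)² + 4*(-44))))/(-2719) - 658/11 = ((-49 + 2112 + 12*1936)/(2*(4 - 1*1936 - 176)))*(-1/2719) - 658*1/11 = ((-49 + 2112 + 23232)/(2*(4 - 1936 - 176)))*(-1/2719) - 658/11 = ((½)*25295/(-2108))*(-1/2719) - 658/11 = ((½)*(-1/2108)*25295)*(-1/2719) - 658/11 = -25295/4216*(-1/2719) - 658/11 = 25295/11463304 - 658/11 = -7542575787/126096344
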